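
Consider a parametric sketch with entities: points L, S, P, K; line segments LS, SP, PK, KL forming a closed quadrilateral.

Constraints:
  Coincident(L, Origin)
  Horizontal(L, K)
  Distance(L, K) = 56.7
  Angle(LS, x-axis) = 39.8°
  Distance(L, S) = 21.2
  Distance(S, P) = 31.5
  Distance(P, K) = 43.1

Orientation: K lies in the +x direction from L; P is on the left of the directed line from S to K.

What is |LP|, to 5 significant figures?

52.472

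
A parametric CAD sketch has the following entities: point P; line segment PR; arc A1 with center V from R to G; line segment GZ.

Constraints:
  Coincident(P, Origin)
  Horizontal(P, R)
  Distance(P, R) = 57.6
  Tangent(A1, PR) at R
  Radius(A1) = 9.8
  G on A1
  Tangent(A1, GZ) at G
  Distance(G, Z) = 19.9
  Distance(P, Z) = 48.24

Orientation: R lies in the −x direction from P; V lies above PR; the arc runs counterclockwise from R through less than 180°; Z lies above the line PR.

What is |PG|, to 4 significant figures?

48.86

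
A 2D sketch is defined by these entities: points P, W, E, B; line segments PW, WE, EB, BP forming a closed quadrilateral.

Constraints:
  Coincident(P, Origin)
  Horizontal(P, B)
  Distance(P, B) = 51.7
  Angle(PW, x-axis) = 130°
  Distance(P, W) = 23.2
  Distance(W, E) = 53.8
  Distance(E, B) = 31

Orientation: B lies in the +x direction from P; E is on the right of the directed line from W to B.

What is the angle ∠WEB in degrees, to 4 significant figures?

105.6°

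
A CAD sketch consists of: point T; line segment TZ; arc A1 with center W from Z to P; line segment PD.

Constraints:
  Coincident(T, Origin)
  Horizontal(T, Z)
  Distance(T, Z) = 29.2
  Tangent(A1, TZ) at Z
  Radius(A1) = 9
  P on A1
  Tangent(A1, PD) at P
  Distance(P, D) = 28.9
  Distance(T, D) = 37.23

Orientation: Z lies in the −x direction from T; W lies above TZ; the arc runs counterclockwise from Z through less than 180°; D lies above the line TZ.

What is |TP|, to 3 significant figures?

21.6

T is at the origin; T and Z share the same y with |TZ| = 29.2 and Z on the −x side, so Z = (-29.2, 0.00). The tangent condition forces WZ to be normal to TZ, so W = Z + (0, 9) = (-29.2, 9.00). Since WP ⟂ PD (tangency), |WD| = √(9.0² + 28.9²) = 30.3 regardless of where P sits on A1. So D lies on both circle(T, 37.23) and circle(W, 30.3); the above-TZ intersection is D = (-13.3, 34.8). P is the foot of the tangent from D: P = (-20.5, 6.77).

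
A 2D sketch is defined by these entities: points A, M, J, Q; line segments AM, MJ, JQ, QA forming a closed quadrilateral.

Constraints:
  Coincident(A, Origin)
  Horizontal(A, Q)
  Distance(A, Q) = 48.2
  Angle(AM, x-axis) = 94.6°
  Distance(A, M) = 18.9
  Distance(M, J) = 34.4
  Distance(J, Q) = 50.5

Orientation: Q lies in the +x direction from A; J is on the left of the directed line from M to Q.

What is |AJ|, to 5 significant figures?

48.947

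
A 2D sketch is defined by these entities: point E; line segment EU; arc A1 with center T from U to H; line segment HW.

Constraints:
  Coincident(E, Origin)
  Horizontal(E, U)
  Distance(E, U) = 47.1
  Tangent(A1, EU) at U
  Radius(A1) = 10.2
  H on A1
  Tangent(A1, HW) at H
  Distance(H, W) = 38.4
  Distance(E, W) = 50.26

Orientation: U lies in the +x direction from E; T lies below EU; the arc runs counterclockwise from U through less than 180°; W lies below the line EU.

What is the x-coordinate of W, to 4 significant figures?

25.31

E is at the origin; EU is horizontal with |EU| = 47.1 and U on the +x side, so U = (47.10, 0.000). Since A1 is tangent to EU there, TU ⟂ EU, so T = U + (0, -10.2) = (47.10, -10.20). Since TH ⟂ HW (tangency), |TW| = √(10.2² + 38.4²) = 39.73 regardless of where H sits on A1. So W lies on both circle(E, 50.26) and circle(T, 39.73); the below-EU intersection is W = (25.31, -43.42). H is the foot of the tangent from W: H = (37.42, -6.983).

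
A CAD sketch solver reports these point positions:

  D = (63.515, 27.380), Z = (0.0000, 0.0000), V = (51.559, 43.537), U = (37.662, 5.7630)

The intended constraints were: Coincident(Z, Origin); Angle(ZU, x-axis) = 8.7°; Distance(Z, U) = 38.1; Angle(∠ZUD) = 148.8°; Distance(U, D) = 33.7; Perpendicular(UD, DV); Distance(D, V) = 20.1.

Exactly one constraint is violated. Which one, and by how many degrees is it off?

Perpendicular(UD, DV) — off by 3.40°.

Z = (0.00, 0.00) ✓; ZU at 8.700° ✓; |ZU| = 38.10 ✓; ∠ZUD = 148.8° ✓; |UD| = 33.70 ✓; ∠(UD, DV) = 86.60° ✗; |DV| = 20.10 ✓.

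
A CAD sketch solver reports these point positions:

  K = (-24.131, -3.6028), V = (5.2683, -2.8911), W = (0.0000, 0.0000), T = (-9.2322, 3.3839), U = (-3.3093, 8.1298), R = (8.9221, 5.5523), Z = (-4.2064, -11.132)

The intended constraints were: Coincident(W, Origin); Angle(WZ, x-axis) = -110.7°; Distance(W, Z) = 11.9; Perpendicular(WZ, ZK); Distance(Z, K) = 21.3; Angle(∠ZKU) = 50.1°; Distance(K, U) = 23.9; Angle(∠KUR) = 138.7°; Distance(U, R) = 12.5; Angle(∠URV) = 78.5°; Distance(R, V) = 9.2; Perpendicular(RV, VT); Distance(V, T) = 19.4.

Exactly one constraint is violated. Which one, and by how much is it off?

Distance(V, T) = 19.4 — off by 3.60.

W = (0.00, 0.00) ✓; WZ at -110.7° ✓; |WZ| = 11.90 ✓; ∠(WZ, ZK) = 90.00° ✓; |ZK| = 21.30 ✓; ∠ZKU = 50.10° ✓; |KU| = 23.90 ✓; ∠KUR = 138.7° ✓; |UR| = 12.50 ✓; ∠URV = 78.50° ✓; |RV| = 9.200 ✓; ∠(RV, VT) = 90.00° ✓; |VT| = 15.80 ✗.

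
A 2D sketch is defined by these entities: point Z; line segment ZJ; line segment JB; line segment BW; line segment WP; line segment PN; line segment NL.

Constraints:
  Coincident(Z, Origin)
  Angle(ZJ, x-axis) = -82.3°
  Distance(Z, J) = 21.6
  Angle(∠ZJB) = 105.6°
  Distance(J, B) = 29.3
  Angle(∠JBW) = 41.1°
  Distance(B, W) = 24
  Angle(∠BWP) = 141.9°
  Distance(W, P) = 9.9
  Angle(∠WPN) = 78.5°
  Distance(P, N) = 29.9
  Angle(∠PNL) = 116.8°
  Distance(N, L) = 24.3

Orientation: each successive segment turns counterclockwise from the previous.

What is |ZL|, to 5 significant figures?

54.211

Z is at the origin; ZJ runs at -82.3° with length 21.6, so J = (2.8941, -21.405). ∠ZJB = 105.6° gives JB at -7.9000° from the x-axis; with |JB| = 29.3, B = (31.916, -25.432). ∠JBW = 41.1° gives BW at 131.00° from the x-axis; with |BW| = 24.0, W = (16.171, -7.3193). ∠BWP = 141.9° gives WP at 169.10° from the x-axis; with |WP| = 9.9, P = (6.4492, -5.4473). ∠WPN = 78.5° gives PN at -89.400° from the x-axis; with |PN| = 29.9, N = (6.7623, -35.346). ∠PNL = 116.8° gives NL at -26.200° from the x-axis; with |NL| = 24.3, L = (28.566, -46.074). Then |ZL| = |L − Z| = 54.211.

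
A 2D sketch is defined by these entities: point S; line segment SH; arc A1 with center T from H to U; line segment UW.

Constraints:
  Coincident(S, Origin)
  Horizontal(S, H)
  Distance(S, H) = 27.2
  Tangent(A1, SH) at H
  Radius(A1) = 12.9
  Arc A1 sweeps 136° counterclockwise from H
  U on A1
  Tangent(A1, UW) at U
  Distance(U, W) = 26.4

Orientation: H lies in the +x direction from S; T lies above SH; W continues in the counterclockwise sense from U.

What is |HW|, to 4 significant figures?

41.74

S is at the origin; SH is horizontal with |SH| = 27.2 and H on the +x side, so H = (27.20, 0.000). A1 meets SH tangentially, so TH is at right angles to SH, so T = H + (0, 12.9) = (27.20, 12.90). On A1, H sits at bearing -90° from T; a 136° counterclockwise sweep puts U at bearing 46°, so U = T + 12.9·(cos 46°, sin 46°) = (36.16, 22.18). Since A1 is tangent to UW there, TU ⟂ UW, so UW runs along (−sin 46°, cos 46°); with |UW| = 26.4, W = (17.17, 40.52). Then |HW| = |W − H| = 41.74.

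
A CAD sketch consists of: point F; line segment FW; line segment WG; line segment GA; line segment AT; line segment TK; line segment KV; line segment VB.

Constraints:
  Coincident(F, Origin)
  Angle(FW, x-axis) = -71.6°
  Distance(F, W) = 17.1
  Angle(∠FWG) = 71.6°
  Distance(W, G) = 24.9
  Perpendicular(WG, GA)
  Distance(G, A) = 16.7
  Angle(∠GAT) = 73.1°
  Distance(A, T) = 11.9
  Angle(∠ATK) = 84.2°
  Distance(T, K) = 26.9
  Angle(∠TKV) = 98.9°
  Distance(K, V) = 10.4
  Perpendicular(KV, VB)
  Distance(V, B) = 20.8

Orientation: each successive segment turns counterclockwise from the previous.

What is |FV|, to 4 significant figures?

38.20

F is at the origin; FW runs at -71.6° with length 17.1, so W = (5.398, -16.23). ∠FWG = 71.6° gives WG at 36.80° from the x-axis; with |WG| = 24.9, G = (25.34, -1.310). WG ⟂ GA, so GA runs at 126.8°; with |GA| = 16.7, A = (15.33, 12.06). ∠GAT = 73.1° gives AT at -126.3° from the x-axis; with |AT| = 11.9, T = (8.287, 2.472). ∠ATK = 84.2° gives TK at -30.50° from the x-axis; with |TK| = 26.9, K = (31.46, -11.18). ∠TKV = 98.9° gives KV at 50.60° from the x-axis; with |KV| = 10.4, V = (38.07, -3.145). Then |FV| = |V − F| = 38.20.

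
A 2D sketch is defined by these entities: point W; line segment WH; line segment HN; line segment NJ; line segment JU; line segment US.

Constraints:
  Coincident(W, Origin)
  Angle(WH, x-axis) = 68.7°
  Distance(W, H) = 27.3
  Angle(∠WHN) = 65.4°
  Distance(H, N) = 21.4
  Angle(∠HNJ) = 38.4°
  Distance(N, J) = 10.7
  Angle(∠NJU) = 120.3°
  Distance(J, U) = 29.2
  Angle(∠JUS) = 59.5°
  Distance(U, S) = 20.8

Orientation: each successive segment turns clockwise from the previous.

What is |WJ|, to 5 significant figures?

18.251

∠WHN = 65.4° gives HN at -45.900° from the x-axis; with |HN| = 21.4, N = (24.809, 10.067). ∠HNJ = 38.4° gives NJ at 172.50° from the x-axis; with |NJ| = 10.7, J = (14.201, 11.464). Then |WJ| = |J − W| = 18.251.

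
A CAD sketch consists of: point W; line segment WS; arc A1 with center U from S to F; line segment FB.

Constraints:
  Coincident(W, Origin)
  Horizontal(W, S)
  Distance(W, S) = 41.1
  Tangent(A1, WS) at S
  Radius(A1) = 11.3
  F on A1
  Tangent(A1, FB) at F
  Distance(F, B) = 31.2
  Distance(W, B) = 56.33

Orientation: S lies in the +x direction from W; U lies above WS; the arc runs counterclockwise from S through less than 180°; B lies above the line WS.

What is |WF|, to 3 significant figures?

53.6

Checks: |UF| = 11.30 ✓; ∠(UF, FB) = 90.00° ✓; |FB| = 31.20 ✓; |WB| = 56.33 ✓.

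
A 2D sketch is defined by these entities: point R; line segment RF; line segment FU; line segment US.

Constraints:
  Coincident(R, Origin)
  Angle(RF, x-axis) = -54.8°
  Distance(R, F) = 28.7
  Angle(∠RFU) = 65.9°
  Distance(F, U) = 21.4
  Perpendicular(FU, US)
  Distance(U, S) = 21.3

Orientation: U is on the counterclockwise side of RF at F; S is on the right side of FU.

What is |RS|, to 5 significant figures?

48.475

R is at the origin; RF runs at -54.8° with length 28.7, so F = 28.7·(cos -54.8°, sin -54.8°) = (16.544, -23.452). ∠RFU = 65.9°, so FU runs at -54.8° + (180° − 65.9°) = 59.300° from the x-axis; with |FU| = 21.4, U = F + 21.4·(cos 59.300°, sin 59.300°) = (27.469, -5.0512). FU is perpendicular to US; with |US| = 21.3 on the right of FU, S = U + 21.3·(0.85985, -0.51054) = (45.784, -15.926). Then |RS| = |S − R| = 48.475.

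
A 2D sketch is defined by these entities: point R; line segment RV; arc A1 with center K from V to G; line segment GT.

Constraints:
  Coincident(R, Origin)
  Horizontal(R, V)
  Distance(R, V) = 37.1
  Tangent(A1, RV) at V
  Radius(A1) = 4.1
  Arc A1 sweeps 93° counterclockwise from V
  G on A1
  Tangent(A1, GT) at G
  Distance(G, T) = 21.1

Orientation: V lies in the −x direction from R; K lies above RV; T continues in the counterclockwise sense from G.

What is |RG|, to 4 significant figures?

33.29

R is at the origin; R and V share the same y with |RV| = 37.1 and V on the −x side, so V = (-37.10, 0.000). Tangency of A1 to RV means the radius KV is perpendicular to RV, so K = V + (0, 4.1) = (-37.10, 4.100). On A1, V sits at bearing -90° from K; a 93° counterclockwise sweep puts G at bearing 3°, so G = K + 4.1·(cos 3°, sin 3°) = (-33.01, 4.315). Then |RG| = |G − R| = 33.29.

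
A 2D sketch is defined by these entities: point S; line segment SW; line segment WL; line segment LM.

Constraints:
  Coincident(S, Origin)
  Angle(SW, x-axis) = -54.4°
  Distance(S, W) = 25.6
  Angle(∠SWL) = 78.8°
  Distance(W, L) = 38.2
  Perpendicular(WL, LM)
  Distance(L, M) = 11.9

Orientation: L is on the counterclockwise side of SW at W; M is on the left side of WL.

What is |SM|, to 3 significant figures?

35.8

S is at the origin; SW runs at -54.4° with length 25.6, so W = 25.6·(cos -54.4°, sin -54.4°) = (14.9, -20.8). ∠SWL = 78.8°, so WL runs at -54.4° + (180° − 78.8°) = 46.8° from the x-axis; with |WL| = 38.2, L = W + 38.2·(cos 46.8°, sin 46.8°) = (41.1, 7.03). WL ⟂ LM; with |LM| = 11.9 on the left of WL, M = L + 11.9·(-0.729, 0.685) = (32.4, 15.2). Then |SM| = |M − S| = 35.8.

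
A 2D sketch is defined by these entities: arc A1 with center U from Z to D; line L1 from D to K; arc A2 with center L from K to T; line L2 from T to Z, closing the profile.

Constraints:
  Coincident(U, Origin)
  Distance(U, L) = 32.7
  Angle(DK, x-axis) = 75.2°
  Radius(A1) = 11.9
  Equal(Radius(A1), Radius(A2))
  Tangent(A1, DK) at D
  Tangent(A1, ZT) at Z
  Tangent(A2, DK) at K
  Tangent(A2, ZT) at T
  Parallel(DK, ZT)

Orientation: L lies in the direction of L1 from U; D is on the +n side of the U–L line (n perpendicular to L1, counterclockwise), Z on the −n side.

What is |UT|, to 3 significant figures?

34.8

The slot axis is L1's direction at 75.2°, so u = (cos 75.2°, sin 75.2°) = (0.255, 0.967) and n = (−sin 75.2°, cos 75.2°) = (-0.967, 0.255). U is at the origin and L lies 32.7 along u from U, so L = 32.7·u = (8.35, 31.6). Tangency of A1 to both parallel lines with radius 11.9 puts D and Z at U ± 11.9·n: D = (-11.5, 3.04), Z = (11.5, -3.04). Equal radii place K and T the same way about L: K = L + 11.9·n = (-3.15, 34.7), T = L − 11.9·n = (19.9, 28.6). Then |UT| = |T − U| = 34.8.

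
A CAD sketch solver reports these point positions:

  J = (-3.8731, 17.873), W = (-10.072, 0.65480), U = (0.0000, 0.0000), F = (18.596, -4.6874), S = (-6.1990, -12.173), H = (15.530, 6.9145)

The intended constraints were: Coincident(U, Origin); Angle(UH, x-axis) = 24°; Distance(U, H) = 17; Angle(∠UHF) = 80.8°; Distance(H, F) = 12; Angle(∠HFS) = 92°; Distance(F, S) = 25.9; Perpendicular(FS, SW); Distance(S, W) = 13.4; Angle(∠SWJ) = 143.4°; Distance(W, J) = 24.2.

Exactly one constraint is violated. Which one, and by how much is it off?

Distance(W, J) = 24.2 — off by 5.90.

U = (0.00, 0.00) ✓; UH at 24.00° ✓; |UH| = 17.00 ✓; ∠UHF = 80.80° ✓; |HF| = 12.00 ✓; ∠HFS = 92.00° ✓; |FS| = 25.90 ✓; ∠(FS, SW) = 90.00° ✓; |SW| = 13.40 ✓; ∠SWJ = 143.4° ✓; |WJ| = 18.30 ✗.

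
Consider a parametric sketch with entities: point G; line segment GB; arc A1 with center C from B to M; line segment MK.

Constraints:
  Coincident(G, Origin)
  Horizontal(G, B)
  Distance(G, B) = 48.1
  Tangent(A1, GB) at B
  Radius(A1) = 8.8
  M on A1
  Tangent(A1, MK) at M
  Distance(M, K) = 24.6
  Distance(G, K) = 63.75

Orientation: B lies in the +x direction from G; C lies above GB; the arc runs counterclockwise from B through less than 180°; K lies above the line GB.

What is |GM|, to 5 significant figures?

57.687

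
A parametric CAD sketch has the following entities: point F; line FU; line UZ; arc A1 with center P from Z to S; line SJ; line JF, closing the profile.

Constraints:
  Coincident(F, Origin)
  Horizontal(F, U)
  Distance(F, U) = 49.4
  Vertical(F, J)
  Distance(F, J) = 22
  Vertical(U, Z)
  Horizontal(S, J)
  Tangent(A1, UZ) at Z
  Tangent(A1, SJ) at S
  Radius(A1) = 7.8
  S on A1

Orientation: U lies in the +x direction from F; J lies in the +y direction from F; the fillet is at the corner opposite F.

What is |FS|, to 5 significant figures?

47.059

F is at the origin; FU is horizontal with |FU| = 49.4 and U on the +x side, so U = (49.400, 0.0000). F and J share the same x with |FJ| = 22.0 and J on the +y side, so J = (0.0000, 22.000). The virtual corner opposite F is at (49.400, 22.000). A1 meets UZ tangentially, so PZ is at right angles to UZ and since A1 is tangent to SJ there, PS ⟂ SJ, with radius 7.8, so the center P sits 7.8 in from both sides at P = (41.600, 14.200). That places the tangent points at Z = (49.400, 14.200) on UZ and S = (41.600, 22.000) on SJ. Then |FS| = |S − F| = 47.059.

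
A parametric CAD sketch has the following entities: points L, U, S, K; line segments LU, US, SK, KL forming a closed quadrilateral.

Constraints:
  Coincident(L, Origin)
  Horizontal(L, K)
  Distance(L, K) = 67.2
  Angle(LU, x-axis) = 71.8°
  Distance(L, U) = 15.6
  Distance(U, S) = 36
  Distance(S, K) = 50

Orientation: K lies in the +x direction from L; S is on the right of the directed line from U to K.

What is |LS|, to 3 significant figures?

27.0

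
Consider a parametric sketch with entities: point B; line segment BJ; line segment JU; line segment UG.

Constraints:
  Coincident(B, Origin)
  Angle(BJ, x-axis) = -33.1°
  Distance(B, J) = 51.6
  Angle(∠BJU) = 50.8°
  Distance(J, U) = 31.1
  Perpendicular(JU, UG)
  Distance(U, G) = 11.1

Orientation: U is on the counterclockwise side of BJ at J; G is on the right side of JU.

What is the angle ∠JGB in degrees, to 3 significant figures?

72.1°

B is at the origin; BJ runs at -33.1° with length 51.6, so J = 51.6·(cos -33.1°, sin -33.1°) = (43.2, -28.2). ∠BJU = 50.8°, so JU runs at -33.1° + (180° − 50.8°) = 96.1° from the x-axis; with |JU| = 31.1, U = J + 31.1·(cos 96.1°, sin 96.1°) = (39.9, 2.75). JU ⟂ UG; with |UG| = 11.1 on the right of JU, G = U + 11.1·(0.994, 0.106) = (51.0, 3.92). Then cos ∠JGB = GJ·GB / (|GJ||GB|), giving 72.1°.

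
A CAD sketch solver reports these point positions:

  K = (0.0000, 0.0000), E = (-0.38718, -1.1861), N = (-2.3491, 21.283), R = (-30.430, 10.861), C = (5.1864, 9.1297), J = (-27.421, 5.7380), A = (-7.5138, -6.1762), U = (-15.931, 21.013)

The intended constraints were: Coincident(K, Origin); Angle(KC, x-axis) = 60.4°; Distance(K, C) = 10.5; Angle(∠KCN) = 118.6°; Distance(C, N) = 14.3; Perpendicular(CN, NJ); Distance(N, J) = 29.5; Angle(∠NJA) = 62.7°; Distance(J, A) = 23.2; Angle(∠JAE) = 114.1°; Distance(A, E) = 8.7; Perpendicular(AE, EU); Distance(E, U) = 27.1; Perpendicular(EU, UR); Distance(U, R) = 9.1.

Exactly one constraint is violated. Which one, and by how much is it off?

Distance(U, R) = 9.1 — off by 8.60.

K = (0.00, 0.00) ✓; KC at 60.40° ✓; |KC| = 10.50 ✓; ∠KCN = 118.6° ✓; |CN| = 14.30 ✓; ∠(CN, NJ) = 90.00° ✓; |NJ| = 29.50 ✓; ∠NJA = 62.70° ✓; |JA| = 23.20 ✓; ∠JAE = 114.1° ✓; |AE| = 8.700 ✓; ∠(AE, EU) = 90.00° ✓; |EU| = 27.10 ✓; ∠(EU, UR) = 90.00° ✓; |UR| = 17.70 ✗.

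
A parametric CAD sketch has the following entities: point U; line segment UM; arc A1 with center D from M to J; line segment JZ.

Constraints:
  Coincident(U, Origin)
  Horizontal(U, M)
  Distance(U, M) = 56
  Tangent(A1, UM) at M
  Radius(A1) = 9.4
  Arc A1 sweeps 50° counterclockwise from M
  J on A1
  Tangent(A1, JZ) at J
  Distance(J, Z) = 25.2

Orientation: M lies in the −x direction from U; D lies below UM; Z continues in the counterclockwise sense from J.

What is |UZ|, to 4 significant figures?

82.57

U is at the origin; U and M share the same y with |UM| = 56.0 and M on the −x side, so M = (-56.00, 0.000). Since A1 is tangent to UM there, DM ⟂ UM, so D = M + (0, -9.4) = (-56.00, -9.400). On A1, M sits at bearing 90° from D; a 50° counterclockwise sweep puts J at bearing 140°, so J = D + 9.4·(cos 140°, sin 140°) = (-63.20, -3.358). A1 meets JZ tangentially, so DJ is at right angles to JZ, so JZ runs along (−sin 140°, cos 140°); with |JZ| = 25.2, Z = (-79.40, -22.66). Then |UZ| = |Z − U| = 82.57.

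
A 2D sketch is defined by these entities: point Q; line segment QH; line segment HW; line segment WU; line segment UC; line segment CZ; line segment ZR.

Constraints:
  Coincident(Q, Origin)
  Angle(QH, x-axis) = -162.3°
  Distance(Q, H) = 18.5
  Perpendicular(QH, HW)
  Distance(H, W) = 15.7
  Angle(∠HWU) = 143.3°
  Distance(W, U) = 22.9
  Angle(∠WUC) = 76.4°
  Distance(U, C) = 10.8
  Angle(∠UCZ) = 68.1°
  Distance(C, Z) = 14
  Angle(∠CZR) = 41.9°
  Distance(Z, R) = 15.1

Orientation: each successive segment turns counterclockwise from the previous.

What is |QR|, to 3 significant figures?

34.7

Q is at the origin; QH runs at -162.3° with length 18.5, so H = (-17.6, -5.62). QH is perpendicular to HW, so HW runs at -72.3°; with |HW| = 15.7, W = (-12.9, -20.6). ∠HWU = 143.3° gives WU at -35.6° from the x-axis; with |WU| = 22.9, U = (5.77, -33.9). ∠WUC = 76.4° gives UC at 68.0° from the x-axis; with |UC| = 10.8, C = (9.81, -23.9). ∠UCZ = 68.1° gives CZ at 180° from the x-axis; with |CZ| = 14.0, Z = (-4.19, -23.9). ∠CZR = 41.9° gives ZR at -42.0° from the x-axis; with |ZR| = 15.1, R = (7.04, -34.0). Then |QR| = |R − Q| = 34.7.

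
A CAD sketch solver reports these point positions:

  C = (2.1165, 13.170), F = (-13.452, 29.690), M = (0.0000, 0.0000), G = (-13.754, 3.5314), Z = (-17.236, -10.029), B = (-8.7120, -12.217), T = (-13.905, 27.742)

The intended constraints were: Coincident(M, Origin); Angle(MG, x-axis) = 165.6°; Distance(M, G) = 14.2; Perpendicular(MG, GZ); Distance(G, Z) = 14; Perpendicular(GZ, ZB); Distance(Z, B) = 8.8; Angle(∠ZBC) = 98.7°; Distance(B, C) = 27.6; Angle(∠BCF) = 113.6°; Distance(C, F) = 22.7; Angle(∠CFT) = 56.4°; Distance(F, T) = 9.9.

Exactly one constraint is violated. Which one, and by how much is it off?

Distance(F, T) = 9.9 — off by 7.90.

M = (0.00, 0.00) ✓; MG at 165.6° ✓; |MG| = 14.20 ✓; ∠(MG, GZ) = 90.00° ✓; |GZ| = 14.00 ✓; ∠(GZ, ZB) = 90.00° ✓; |ZB| = 8.800 ✓; ∠ZBC = 98.70° ✓; |BC| = 27.60 ✓; ∠BCF = 113.6° ✓; |CF| = 22.70 ✓; ∠CFT = 56.39° ✓; |FT| = 2.000 ✗.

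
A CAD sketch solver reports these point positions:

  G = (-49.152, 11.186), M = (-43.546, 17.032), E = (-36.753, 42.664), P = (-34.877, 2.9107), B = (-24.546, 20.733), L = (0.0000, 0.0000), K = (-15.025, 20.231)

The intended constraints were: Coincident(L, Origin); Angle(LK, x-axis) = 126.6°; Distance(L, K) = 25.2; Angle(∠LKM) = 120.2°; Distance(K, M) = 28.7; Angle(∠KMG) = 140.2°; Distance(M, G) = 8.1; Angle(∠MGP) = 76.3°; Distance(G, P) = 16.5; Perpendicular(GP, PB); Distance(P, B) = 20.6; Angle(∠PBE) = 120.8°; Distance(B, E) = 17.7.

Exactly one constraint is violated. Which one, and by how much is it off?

Distance(B, E) = 17.7 — off by 7.40.

L = (0.00, 0.00) ✓; LK at 126.6° ✓; |LK| = 25.20 ✓; ∠LKM = 120.2° ✓; |KM| = 28.70 ✓; ∠KMG = 140.2° ✓; |MG| = 8.100 ✓; ∠MGP = 76.30° ✓; |GP| = 16.50 ✓; ∠(GP, PB) = 90.00° ✓; |PB| = 20.60 ✓; ∠PBE = 120.8° ✓; |BE| = 25.10 ✗.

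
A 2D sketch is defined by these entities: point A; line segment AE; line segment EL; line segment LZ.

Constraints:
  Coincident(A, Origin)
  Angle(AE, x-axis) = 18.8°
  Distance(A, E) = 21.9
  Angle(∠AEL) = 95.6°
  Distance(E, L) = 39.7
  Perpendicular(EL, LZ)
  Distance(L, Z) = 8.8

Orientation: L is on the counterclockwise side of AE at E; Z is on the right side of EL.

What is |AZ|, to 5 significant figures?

51.831

A is at the origin; AE runs at 18.8° with length 21.9, so E = 21.9·(cos 18.8°, sin 18.8°) = (20.732, 7.0576). ∠AEL = 95.6°, so EL runs at 18.8° + (180° − 95.6°) = 103.20° from the x-axis; with |EL| = 39.7, L = E + 39.7·(cos 103.20°, sin 103.20°) = (11.666, 45.709). EL ⟂ LZ; with |LZ| = 8.8 on the right of EL, Z = L + 8.8·(0.97358, 0.22835) = (20.234, 47.718). Then |AZ| = |Z − A| = 51.831.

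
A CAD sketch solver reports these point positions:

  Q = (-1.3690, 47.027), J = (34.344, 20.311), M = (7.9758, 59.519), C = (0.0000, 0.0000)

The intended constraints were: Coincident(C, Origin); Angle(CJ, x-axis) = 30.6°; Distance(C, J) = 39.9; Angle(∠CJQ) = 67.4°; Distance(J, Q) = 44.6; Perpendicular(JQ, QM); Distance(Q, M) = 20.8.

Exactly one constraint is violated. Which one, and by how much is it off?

Distance(Q, M) = 20.8 — off by 5.20.

C = (0.00, 0.00) ✓; CJ at 30.60° ✓; |CJ| = 39.90 ✓; ∠CJQ = 67.40° ✓; |JQ| = 44.60 ✓; ∠(JQ, QM) = 90.00° ✓; |QM| = 15.60 ✗.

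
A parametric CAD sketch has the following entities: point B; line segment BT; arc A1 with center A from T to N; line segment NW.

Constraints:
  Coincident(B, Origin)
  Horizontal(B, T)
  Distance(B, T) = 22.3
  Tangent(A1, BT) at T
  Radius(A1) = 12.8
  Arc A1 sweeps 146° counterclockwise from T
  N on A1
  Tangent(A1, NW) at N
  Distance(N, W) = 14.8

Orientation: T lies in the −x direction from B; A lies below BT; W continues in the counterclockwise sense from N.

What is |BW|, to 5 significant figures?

36.049

On A1, T sits at bearing 90° from A; a 146° counterclockwise sweep puts N at bearing 236°, so N = A + 12.8·(cos 236°, sin 236°) = (-29.458, -23.412). A1 meets NW tangentially, so AN is at right angles to NW, so NW runs along (−sin 236°, cos 236°); with |NW| = 14.8, W = (-17.188, -31.688). Then |BW| = |W − B| = 36.049.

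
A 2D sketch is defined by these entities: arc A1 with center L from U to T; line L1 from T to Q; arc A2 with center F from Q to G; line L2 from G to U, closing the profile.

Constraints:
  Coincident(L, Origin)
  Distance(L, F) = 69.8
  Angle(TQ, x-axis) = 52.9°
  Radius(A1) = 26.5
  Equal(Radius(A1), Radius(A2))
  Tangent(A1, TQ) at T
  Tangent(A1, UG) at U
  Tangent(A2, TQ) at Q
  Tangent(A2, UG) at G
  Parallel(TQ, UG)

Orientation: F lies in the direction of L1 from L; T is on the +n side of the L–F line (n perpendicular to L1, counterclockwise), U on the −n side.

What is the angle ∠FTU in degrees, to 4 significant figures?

69.21°

The slot axis is L1's direction at 52.9°, so u = (cos 52.9°, sin 52.9°) = (0.6032, 0.7976) and n = (−sin 52.9°, cos 52.9°) = (-0.7976, 0.6032). L is at the origin and F lies 69.8 along u from L, so F = 69.8·u = (42.10, 55.67). Tangency of A1 to both parallel lines with radius 26.5 puts T and U at L ± 26.5·n: T = (-21.14, 15.99), U = (21.14, -15.99). Then cos ∠FTU = TF·TU / (|TF||TU|), giving 69.21°.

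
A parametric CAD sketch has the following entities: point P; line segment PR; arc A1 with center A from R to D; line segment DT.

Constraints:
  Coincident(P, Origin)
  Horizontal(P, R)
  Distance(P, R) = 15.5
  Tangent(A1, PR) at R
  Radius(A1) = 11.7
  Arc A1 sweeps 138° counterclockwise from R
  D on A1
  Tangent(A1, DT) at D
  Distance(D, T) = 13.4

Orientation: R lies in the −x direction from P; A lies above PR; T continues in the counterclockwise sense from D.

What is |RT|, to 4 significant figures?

29.44

On A1, R sits at bearing -90° from A; a 138° counterclockwise sweep puts D at bearing 48°, so D = A + 11.7·(cos 48°, sin 48°) = (-7.671, 20.39). The tangent condition forces AD to be normal to DT, so DT runs along (−sin 48°, cos 48°); with |DT| = 13.4, T = (-17.63, 29.36). Then |RT| = |T − R| = 29.44.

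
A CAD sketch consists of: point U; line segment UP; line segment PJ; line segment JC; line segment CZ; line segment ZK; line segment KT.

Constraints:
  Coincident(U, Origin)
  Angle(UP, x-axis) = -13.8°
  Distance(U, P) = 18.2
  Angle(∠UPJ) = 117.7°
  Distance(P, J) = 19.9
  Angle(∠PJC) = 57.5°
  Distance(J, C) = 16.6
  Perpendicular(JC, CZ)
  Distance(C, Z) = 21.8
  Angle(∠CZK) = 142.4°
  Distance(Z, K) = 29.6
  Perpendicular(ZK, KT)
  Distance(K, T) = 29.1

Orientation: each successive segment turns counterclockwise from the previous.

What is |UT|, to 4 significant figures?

54.73

∠CZK = 142.4° gives ZK at -61.40° from the x-axis; with |ZK| = 29.6, K = (25.22, -34.36). The perpendicularity gives KT at right angles to ZK, so KT runs at 28.60°; with |KT| = 29.1, T = (50.77, -20.43). Then |UT| = |T − U| = 54.73.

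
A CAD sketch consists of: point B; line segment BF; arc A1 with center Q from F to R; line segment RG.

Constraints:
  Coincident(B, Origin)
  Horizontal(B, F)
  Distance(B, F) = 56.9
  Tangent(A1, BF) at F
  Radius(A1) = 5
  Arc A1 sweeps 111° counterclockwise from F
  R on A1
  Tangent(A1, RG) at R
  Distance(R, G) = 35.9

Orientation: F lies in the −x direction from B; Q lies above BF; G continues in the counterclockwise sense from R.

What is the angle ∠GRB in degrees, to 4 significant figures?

118.4°

On A1, F sits at bearing -90° from Q; a 111° counterclockwise sweep puts R at bearing 21°, so R = Q + 5.0·(cos 21°, sin 21°) = (-52.23, 6.792). Since A1 is tangent to RG there, QR ⟂ RG, so RG runs along (−sin 21°, cos 21°); with |RG| = 35.9, G = (-65.10, 40.31). Then cos ∠GRB = RG·RB / (|RG||RB|), giving 118.4°.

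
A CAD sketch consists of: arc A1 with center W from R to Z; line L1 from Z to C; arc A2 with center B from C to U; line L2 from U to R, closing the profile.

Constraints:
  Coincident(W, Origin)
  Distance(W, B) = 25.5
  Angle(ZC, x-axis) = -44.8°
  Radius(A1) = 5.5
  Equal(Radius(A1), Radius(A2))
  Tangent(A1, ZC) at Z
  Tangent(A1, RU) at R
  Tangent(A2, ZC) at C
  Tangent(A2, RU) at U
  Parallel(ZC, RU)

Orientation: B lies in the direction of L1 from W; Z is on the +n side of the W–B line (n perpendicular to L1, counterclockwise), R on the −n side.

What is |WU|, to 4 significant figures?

26.09

The slot axis is L1's direction at -44.8°, so u = (cos -44.8°, sin -44.8°) = (0.7096, -0.7046) and n = (−sin -44.8°, cos -44.8°) = (0.7046, 0.7096). W is at the origin and B lies 25.5 along u from W, so B = 25.5·u = (18.09, -17.97). Tangency of A1 to both parallel lines with radius 5.5 puts Z and R at W ± 5.5·n: Z = (3.875, 3.903), R = (-3.875, -3.903). Equal radii place C and U the same way about B: C = B + 5.5·n = (21.97, -14.07), U = B − 5.5·n = (14.22, -21.87). Then |WU| = |U − W| = 26.09.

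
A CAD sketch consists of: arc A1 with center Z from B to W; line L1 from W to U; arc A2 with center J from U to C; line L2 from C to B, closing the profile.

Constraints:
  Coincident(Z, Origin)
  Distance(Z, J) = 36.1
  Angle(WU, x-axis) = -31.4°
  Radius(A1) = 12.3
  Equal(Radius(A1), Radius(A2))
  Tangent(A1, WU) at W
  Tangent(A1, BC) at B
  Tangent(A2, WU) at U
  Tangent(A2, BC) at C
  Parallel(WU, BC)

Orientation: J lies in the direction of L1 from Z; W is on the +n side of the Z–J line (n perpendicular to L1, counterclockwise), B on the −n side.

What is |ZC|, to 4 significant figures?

38.14

The slot axis is L1's direction at -31.4°, so u = (cos -31.4°, sin -31.4°) = (0.8536, -0.5210) and n = (−sin -31.4°, cos -31.4°) = (0.5210, 0.8536). Z is at the origin and J lies 36.1 along u from Z, so J = 36.1·u = (30.81, -18.81). Tangency of A1 to both parallel lines with radius 12.3 puts W and B at Z ± 12.3·n: W = (6.408, 10.50), B = (-6.408, -10.50). Equal radii place U and C the same way about J: U = J + 12.3·n = (37.22, -8.310), C = J − 12.3·n = (24.40, -29.31). Then |ZC| = |C − Z| = 38.14.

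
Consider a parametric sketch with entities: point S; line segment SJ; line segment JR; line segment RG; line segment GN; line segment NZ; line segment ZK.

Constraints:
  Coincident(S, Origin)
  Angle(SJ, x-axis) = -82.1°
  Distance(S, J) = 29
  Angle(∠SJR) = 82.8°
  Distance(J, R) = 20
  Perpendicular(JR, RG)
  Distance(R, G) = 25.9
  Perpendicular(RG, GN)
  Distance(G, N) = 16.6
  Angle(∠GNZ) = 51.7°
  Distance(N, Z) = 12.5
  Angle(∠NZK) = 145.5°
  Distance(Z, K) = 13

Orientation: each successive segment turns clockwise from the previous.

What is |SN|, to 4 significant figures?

2.881

S is at the origin; SJ runs at -82.1° with length 29.0, so J = (3.986, -28.72). ∠SJR = 82.8° gives JR at -179.3° from the x-axis; with |JR| = 20.0, R = (-16.01, -28.97). The perpendicularity gives RG at right angles to JR, so RG runs at 90.70°; with |RG| = 25.9, G = (-16.33, -3.071). RG ⟂ GN, so GN runs at 0.7000°; with |GN| = 16.6, N = (0.2697, -2.868). Then |SN| = |N − S| = 2.881.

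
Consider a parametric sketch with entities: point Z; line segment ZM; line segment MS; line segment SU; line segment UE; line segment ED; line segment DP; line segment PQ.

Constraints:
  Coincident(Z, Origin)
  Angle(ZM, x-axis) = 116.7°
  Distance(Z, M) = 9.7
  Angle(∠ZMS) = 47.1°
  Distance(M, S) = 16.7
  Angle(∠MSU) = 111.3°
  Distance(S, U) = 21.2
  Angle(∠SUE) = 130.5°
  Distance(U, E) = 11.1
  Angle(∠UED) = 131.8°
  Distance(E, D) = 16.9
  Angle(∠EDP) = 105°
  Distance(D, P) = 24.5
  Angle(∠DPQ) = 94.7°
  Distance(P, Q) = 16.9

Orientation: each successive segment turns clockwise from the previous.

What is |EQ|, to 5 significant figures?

30.263

Z is at the origin; ZM runs at 116.7° with length 9.7, so M = (-4.3584, 8.6657). ∠ZMS = 47.1° gives MS at -16.200° from the x-axis; with |MS| = 16.7, S = (11.679, 4.0066). ∠MSU = 111.3° gives SU at -84.900° from the x-axis; with |SU| = 21.2, U = (13.563, -17.110). ∠SUE = 130.5° gives UE at -134.40° from the x-axis; with |UE| = 11.1, E = (5.7968, -25.040). ∠UED = 131.8° gives ED at 177.40° from the x-axis; with |ED| = 16.9, D = (-11.086, -24.274). ∠EDP = 105.0° gives DP at 102.40° from the x-axis; with |DP| = 24.5, P = (-16.347, -0.34506). ∠DPQ = 94.7° gives PQ at 17.100° from the x-axis; with |PQ| = 16.9, Q = (-0.19391, 4.6242). Then |EQ| = |Q − E| = 30.263.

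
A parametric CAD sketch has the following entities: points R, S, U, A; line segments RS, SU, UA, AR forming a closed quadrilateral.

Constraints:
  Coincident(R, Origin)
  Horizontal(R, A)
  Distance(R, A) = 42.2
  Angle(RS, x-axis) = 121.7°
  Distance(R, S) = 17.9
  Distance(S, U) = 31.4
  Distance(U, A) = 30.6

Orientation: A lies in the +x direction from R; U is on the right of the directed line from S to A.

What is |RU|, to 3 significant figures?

14.5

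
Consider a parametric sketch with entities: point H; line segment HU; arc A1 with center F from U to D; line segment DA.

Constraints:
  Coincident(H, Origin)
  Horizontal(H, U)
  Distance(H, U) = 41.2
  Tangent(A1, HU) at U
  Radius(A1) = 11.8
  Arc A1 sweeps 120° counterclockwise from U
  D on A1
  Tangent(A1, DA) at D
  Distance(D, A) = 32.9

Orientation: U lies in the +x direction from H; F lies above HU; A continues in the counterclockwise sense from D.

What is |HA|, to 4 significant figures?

57.94

H is at the origin; HU is horizontal with |HU| = 41.2 and U on the +x side, so U = (41.20, 0.000). Tangency of A1 to HU means the radius FU is perpendicular to HU, so F = U + (0, 11.8) = (41.20, 11.80). On A1, U sits at bearing -90° from F; a 120° counterclockwise sweep puts D at bearing 30°, so D = F + 11.8·(cos 30°, sin 30°) = (51.42, 17.70). Tangency of A1 to DA means the radius FD is perpendicular to DA, so DA runs along (−sin 30°, cos 30°); with |DA| = 32.9, A = (34.97, 46.19). Then |HA| = |A − H| = 57.94.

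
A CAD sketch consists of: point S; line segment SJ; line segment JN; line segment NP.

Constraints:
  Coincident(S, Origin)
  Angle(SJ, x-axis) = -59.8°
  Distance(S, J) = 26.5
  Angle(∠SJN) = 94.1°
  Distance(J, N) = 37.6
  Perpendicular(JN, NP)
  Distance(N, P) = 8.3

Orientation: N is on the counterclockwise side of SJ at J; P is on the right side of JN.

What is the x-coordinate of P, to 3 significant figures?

50.7

∠SJN = 94.1°, so JN runs at -59.8° + (180° − 94.1°) = 26.1° from the x-axis; with |JN| = 37.6, N = J + 37.6·(cos 26.1°, sin 26.1°) = (47.1, -6.36). JN is perpendicular to NP; with |NP| = 8.3 on the right of JN, P = N + 8.3·(0.440, -0.898) = (50.7, -13.8). So P.x = 50.7.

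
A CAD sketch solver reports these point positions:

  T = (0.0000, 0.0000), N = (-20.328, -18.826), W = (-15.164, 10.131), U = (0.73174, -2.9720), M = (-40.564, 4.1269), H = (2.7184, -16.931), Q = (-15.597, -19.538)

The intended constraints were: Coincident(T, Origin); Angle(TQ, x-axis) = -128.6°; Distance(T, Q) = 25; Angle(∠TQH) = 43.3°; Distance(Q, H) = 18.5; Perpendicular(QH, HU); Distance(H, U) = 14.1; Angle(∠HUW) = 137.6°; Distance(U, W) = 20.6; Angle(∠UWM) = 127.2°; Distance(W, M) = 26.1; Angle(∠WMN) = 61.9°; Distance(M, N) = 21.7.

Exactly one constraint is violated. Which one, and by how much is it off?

Distance(M, N) = 21.7 — off by 8.90.

T = (0.00, 0.00) ✓; TQ at -128.6° ✓; |TQ| = 25.00 ✓; ∠TQH = 43.30° ✓; |QH| = 18.50 ✓; ∠(QH, HU) = 90.00° ✓; |HU| = 14.10 ✓; ∠HUW = 137.6° ✓; |UW| = 20.60 ✓; ∠UWM = 127.2° ✓; |WM| = 26.10 ✓; ∠WMN = 61.90° ✓; |MN| = 30.60 ✗.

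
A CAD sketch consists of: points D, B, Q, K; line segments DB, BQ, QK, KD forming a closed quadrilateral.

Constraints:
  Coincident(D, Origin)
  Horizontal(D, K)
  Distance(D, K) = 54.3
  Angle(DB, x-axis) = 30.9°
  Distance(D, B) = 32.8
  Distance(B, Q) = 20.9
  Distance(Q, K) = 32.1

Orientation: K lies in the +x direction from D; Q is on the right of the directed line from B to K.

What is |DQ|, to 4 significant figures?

22.60

D is at the origin; DK is horizontal with |DK| = 54.3 and K in +x, so K = (54.3, 0). DB runs at 30.9° with |DB| = 32.8, so B = (28.14, 16.84). Q is determined by |BQ| = 20.9 and |QK| = 32.1 together: it lies at the intersection of circle(B, 20.9) and circle(K, 32.1). With |BK| = 31.11, the foot of the radical line on BK is 6.015 from B and the perpendicular offset is √(20.9² − 6.015²) = 20.02. Taking the right-of-BK solution: Q = (22.36, -3.241).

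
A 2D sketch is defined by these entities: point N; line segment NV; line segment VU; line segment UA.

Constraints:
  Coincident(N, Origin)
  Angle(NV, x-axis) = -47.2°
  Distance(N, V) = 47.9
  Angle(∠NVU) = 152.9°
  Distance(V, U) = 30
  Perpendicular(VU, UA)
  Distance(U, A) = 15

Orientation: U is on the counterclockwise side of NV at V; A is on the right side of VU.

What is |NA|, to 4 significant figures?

81.44

∠NVU = 152.9°, so VU runs at -47.2° + (180° − 152.9°) = -20.10° from the x-axis; with |VU| = 30.0, U = V + 30.0·(cos -20.10°, sin -20.10°) = (60.72, -45.46). VU ⟂ UA; with |UA| = 15.0 on the right of VU, A = U + 15.0·(-0.3437, -0.9391) = (55.56, -59.54). Then |NA| = |A − N| = 81.44.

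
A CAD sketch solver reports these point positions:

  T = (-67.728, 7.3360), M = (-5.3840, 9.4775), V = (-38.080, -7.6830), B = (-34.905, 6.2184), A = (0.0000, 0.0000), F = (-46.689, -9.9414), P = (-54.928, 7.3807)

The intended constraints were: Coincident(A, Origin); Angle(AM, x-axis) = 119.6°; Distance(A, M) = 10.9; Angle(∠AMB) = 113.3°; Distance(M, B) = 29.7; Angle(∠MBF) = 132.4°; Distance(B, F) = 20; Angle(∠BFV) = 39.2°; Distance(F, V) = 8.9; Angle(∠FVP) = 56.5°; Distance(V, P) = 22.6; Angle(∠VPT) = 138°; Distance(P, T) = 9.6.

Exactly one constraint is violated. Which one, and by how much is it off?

Distance(P, T) = 9.6 — off by 3.20.

A = (0.00, 0.00) ✓; AM at 119.6° ✓; |AM| = 10.90 ✓; ∠AMB = 113.3° ✓; |MB| = 29.70 ✓; ∠MBF = 132.4° ✓; |BF| = 20.00 ✓; ∠BFV = 39.20° ✓; |FV| = 8.900 ✓; ∠FVP = 56.50° ✓; |VP| = 22.60 ✓; ∠VPT = 138.0° ✓; |PT| = 12.80 ✗.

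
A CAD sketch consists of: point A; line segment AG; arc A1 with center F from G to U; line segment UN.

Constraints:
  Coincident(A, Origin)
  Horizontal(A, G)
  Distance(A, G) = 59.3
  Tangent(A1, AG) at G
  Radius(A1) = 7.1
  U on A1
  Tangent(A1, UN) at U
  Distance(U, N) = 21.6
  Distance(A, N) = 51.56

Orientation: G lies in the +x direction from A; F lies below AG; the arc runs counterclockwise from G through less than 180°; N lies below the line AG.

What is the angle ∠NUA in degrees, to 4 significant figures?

74.74°

Checks: |FU| = 7.100 ✓; ∠(FU, UN) = 90.00° ✓; |UN| = 21.60 ✓; |AN| = 51.56 ✓.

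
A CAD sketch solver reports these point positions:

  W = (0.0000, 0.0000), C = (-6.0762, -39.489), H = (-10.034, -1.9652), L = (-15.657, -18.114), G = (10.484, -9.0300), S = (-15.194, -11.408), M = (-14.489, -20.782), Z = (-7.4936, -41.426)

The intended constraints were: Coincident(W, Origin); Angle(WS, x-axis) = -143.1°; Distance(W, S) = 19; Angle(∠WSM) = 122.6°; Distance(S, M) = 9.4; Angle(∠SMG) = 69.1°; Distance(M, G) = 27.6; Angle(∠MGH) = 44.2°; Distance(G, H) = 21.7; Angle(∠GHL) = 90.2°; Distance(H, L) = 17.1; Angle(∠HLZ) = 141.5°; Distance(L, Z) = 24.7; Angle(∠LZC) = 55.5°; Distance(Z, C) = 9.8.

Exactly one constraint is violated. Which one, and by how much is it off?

Distance(Z, C) = 9.8 — off by 7.40.

W = (0.00, 0.00) ✓; WS at -143.1° ✓; |WS| = 19.00 ✓; ∠WSM = 122.6° ✓; |SM| = 9.400 ✓; ∠SMG = 69.10° ✓; |MG| = 27.60 ✓; ∠MGH = 44.20° ✓; |GH| = 21.70 ✓; ∠GHL = 90.20° ✓; |HL| = 17.10 ✓; ∠HLZ = 141.5° ✓; |LZ| = 24.70 ✓; ∠LZC = 55.49° ✓; |ZC| = 2.400 ✗.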